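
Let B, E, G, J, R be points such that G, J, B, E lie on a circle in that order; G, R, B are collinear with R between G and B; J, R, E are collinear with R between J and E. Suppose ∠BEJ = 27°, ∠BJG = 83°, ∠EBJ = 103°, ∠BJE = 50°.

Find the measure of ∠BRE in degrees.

∠BRE = 120°

1. ∠BEG = 97°  [cyclic GJBE, opposite ∠J+∠E]
2. ∠BGE = 50°  [same arc BE]
3. ∠EBG = 33°  [△GBE]
4. ∠BRE = 120°  [△BRE]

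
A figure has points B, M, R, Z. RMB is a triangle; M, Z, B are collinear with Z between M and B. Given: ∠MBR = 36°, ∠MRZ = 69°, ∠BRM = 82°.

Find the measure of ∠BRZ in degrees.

∠BRZ = 13°

1. ∠BMR = 62°  [△RMB]
2. ∠RBZ = 36°  [Z on ray BM]
3. ∠RMZ = 62°  [Z on ray MB]
4. ∠MZR = 49°  [△RMZ]
5. ∠BZR = 131°  [linear pair at Z on MB]
6. ∠BRZ = 13°  [△RZB]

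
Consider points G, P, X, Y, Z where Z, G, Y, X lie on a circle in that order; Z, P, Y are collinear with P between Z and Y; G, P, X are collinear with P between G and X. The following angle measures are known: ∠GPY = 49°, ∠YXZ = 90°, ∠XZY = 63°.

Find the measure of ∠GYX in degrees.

1. ∠XPZ = 49°  [vertical angles at P]
2. ∠XYZ = 27°  [△ZYX]
3. ∠XGY = 63°  [same arc YX]
4. ∠XPY = 131°  [linear pair at P on ZY]
5. ∠GXY = 22°  [△YPX]
6. ∠GYX = 95°  [△GYX]

∠GYX = 95°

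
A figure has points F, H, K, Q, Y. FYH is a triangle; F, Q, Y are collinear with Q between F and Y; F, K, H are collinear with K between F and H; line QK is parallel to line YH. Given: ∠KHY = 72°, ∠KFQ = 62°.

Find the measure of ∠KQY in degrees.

∠KQY = 134°

1. ∠FHY = 72°  [K on ray HF]
2. ∠HFY = 62°  [Q on FY, K on FH]
3. ∠FYH = 46°  [△FYH]
4. ∠FQK = 46°  [QK∥YH, corresponding at Q]
5. ∠KQY = 134°  [linear pair at Q on FY]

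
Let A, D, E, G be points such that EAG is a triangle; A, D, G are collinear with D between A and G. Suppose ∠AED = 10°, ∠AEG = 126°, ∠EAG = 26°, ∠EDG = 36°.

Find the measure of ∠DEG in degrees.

∠DEG = 116°

1. ∠AGE = 28°  [△EAG]
2. ∠DGE = 28°  [D on ray GA]
3. ∠DEG = 116°  [△EDG]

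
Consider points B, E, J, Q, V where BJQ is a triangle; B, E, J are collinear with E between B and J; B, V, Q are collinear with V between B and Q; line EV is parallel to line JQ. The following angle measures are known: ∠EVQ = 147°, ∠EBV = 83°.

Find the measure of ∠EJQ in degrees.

∠EJQ = 64°

1. ∠BVE = 33°  [linear pair at V on BQ]
2. ∠BEV = 64°  [△BEV]
3. ∠JEV = 116°  [linear pair at E on BJ]
4. ∠EJQ = 64°  [EV∥JQ, co-interior at J–E]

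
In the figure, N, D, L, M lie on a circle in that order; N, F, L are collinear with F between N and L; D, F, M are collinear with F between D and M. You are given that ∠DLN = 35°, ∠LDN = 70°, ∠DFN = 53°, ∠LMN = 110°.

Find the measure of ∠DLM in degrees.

1. ∠DMN = 35°  [same arc ND]
2. ∠DNL = 75°  [△NDL]
3. ∠MDN = 52°  [△NFD]
4. ∠DNM = 93°  [△NDM]
5. ∠DLM = 87°  [cyclic NDLM, opposite ∠N+∠L]

∠DLM = 87°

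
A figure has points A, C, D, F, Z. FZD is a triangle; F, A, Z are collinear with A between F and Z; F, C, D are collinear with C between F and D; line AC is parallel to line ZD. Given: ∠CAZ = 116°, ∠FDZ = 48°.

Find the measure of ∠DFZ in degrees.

1. ∠CAF = 64°  [linear pair at A on FZ]
2. ∠ACF = 48°  [AC∥ZD, corresponding at C]
3. ∠AFC = 68°  [△FAC]
4. ∠DFZ = 68°  [A on FZ, C on FD]

∠DFZ = 68°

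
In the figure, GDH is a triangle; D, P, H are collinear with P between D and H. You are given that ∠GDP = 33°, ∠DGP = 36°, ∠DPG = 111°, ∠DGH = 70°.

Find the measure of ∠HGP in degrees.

1. ∠GDH = 33°  [P on ray DH]
2. ∠GPH = 69°  [linear pair at P on DH]
3. ∠DHG = 77°  [△GDH]
4. ∠GHP = 77°  [P on ray HD]
5. ∠HGP = 34°  [△GPH]

∠HGP = 34°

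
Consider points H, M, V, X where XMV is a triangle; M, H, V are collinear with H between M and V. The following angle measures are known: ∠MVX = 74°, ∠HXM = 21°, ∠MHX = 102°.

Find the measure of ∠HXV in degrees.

1. ∠HVX = 74°  [H on ray VM]
2. ∠VHX = 78°  [linear pair at H on MV]
3. ∠HXV = 28°  [△XHV]

∠HXV = 28°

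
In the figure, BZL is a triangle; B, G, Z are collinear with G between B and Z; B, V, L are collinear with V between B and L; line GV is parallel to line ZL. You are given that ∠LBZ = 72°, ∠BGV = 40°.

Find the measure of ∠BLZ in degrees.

1. ∠GBV = 72°  [G on BZ, V on BL]
2. ∠BVG = 68°  [△BGV]
3. ∠BLZ = 68°  [GV∥ZL, corresponding at V]

∠BLZ = 68°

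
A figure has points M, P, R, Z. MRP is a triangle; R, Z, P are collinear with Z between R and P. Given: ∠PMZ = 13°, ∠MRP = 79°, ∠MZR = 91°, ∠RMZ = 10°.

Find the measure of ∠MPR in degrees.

∠MPR = 78°

1. ∠MZP = 89°  [linear pair at Z on RP]
2. ∠MPZ = 78°  [△MZP]
3. ∠MPR = 78°  [Z on ray PR]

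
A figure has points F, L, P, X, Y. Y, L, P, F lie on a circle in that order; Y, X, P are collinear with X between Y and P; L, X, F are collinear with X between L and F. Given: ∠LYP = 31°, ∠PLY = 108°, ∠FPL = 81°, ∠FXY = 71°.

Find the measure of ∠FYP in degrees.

1. ∠LFP = 31°  [same arc LP]
2. ∠PFY = 72°  [cyclic YLPF, opposite ∠L+∠F]
3. ∠FXP = 109°  [linear pair at X on YP]
4. ∠FPY = 40°  [△PXF]
5. ∠FYP = 68°  [△YPF]

∠FYP = 68°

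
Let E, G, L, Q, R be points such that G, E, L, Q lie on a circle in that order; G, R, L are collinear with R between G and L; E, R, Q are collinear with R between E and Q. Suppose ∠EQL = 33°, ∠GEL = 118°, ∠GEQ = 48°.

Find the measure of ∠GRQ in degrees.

∠GRQ = 81°

1. ∠EGL = 33°  [same arc EL]
2. ∠GQL = 62°  [cyclic GELQ, opposite ∠E+∠Q]
3. ∠ELG = 29°  [△GEL]
4. ∠GLQ = 48°  [same arc GQ]
5. ∠LGQ = 70°  [△GLQ]
6. ∠EQG = 29°  [same arc GE]
7. ∠GRQ = 81°  [△GRQ]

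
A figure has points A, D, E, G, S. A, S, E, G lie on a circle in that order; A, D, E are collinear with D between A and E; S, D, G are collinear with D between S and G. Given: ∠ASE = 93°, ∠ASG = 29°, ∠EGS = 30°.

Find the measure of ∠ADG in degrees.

∠ADG = 59°

1. ∠AEG = 29°  [same arc AG]
2. ∠EDG = 121°  [△EDG]
3. ∠ADG = 59°  [linear pair at D on AE]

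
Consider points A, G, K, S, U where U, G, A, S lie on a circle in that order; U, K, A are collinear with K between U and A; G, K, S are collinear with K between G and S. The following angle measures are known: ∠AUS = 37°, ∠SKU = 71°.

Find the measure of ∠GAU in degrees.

1. ∠AGS = 37°  [same arc AS]
2. ∠AKG = 71°  [vertical angles at K]
3. ∠GAU = 72°  [△GKA]

∠GAU = 72°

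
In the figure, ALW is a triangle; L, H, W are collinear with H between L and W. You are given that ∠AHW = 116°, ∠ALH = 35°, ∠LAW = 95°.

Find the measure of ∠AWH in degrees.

∠AWH = 50°

1. ∠ALW = 35°  [H on ray LW]
2. ∠AWL = 50°  [△ALW]
3. ∠AWH = 50°  [H on ray WL]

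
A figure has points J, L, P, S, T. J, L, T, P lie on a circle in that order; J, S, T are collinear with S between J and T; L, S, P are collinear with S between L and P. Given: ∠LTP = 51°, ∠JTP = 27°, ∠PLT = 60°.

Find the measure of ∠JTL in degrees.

1. ∠LJP = 129°  [cyclic JLTP, opposite ∠J+∠T]
2. ∠JLP = 27°  [same arc JP]
3. ∠JPL = 24°  [△JLP]
4. ∠JTL = 24°  [same arc JL]

∠JTL = 24°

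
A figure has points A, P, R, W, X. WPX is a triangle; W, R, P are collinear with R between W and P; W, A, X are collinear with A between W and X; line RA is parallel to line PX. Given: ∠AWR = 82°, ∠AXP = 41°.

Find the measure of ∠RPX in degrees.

1. ∠PWX = 82°  [R on WP, A on WX]
2. ∠PXW = 41°  [A on ray XW]
3. ∠WPX = 57°  [△WPX]
4. ∠RPX = 57°  [R on ray PW]

∠RPX = 57°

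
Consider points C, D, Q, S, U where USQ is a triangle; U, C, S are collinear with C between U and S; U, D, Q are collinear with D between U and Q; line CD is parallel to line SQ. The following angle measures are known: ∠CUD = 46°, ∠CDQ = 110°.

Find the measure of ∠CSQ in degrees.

∠CSQ = 64°

1. ∠CDU = 70°  [linear pair at D on UQ]
2. ∠DCU = 64°  [△UCD]
3. ∠DCS = 116°  [linear pair at C on US]
4. ∠CSQ = 64°  [CD∥SQ, co-interior at S–C]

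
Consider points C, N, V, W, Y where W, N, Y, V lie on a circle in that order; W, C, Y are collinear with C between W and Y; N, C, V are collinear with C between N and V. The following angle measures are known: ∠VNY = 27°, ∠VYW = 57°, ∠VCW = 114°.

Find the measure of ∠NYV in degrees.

1. ∠VWY = 27°  [same arc YV]
2. ∠VNW = 57°  [same arc WV]
3. ∠NVW = 39°  [△WCV]
4. ∠NWV = 84°  [△WNV]
5. ∠NYV = 96°  [cyclic WNYV, opposite ∠W+∠Y]

∠NYV = 96°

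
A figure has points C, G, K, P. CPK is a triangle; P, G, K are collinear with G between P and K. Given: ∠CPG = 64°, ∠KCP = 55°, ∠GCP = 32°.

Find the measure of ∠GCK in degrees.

∠GCK = 23°

1. ∠CGP = 84°  [△CPG]
2. ∠CPK = 64°  [G on ray PK]
3. ∠CKP = 61°  [△CPK]
4. ∠CGK = 96°  [linear pair at G on PK]
5. ∠CKG = 61°  [G on ray KP]
6. ∠GCK = 23°  [△CGK]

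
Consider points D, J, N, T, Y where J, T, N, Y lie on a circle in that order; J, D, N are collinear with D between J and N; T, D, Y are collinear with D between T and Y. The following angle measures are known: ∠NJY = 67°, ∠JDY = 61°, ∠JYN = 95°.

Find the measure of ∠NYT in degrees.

1. ∠JNY = 18°  [△JNY]
2. ∠NDY = 119°  [linear pair at D on JN]
3. ∠NYT = 43°  [△NDY]

∠NYT = 43°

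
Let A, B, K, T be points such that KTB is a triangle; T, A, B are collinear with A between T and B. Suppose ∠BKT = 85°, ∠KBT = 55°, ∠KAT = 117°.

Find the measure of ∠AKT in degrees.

1. ∠BTK = 40°  [△KTB]
2. ∠ATK = 40°  [A on ray TB]
3. ∠AKT = 23°  [△KTA]

∠AKT = 23°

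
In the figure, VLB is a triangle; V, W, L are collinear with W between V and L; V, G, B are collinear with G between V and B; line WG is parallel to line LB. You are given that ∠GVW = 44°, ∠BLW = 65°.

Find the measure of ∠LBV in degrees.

∠LBV = 71°

1. ∠BVL = 44°  [W on VL, G on VB]
2. ∠BLV = 65°  [W on ray LV]
3. ∠LBV = 71°  [△VLB]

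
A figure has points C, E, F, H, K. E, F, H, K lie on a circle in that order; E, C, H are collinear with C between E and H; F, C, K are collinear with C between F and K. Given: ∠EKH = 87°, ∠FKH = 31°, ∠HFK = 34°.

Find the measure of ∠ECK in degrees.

1. ∠EFH = 93°  [cyclic EFHK, opposite ∠F+∠K]
2. ∠FEH = 31°  [same arc FH]
3. ∠HEK = 34°  [same arc HK]
4. ∠EHF = 56°  [△EFH]
5. ∠EKF = 56°  [same arc EF]
6. ∠ECK = 90°  [△ECK]

∠ECK = 90°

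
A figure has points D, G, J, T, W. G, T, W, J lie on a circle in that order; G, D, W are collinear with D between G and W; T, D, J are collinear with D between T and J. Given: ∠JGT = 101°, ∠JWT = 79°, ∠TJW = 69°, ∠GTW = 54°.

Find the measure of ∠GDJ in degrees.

∠GDJ = 91°

1. ∠JTW = 32°  [△TWJ]
2. ∠TGW = 69°  [same arc TW]
3. ∠GWT = 57°  [△GTW]
4. ∠JGW = 32°  [same arc WJ]
5. ∠GJT = 57°  [same arc GT]
6. ∠GDJ = 91°  [△GDJ]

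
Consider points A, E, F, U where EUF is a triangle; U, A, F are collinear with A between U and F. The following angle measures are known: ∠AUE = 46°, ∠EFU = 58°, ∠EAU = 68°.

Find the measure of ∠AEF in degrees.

1. ∠AFE = 58°  [A on ray FU]
2. ∠EAF = 112°  [linear pair at A on UF]
3. ∠AEF = 10°  [△EAF]

∠AEF = 10°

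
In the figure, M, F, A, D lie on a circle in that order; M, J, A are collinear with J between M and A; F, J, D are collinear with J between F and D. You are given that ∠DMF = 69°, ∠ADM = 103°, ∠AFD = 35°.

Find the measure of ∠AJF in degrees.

∠AJF = 76°

1. ∠DAF = 111°  [cyclic MFAD, opposite ∠M+∠A]
2. ∠AFM = 77°  [cyclic MFAD, opposite ∠F+∠D]
3. ∠ADF = 34°  [△FAD]
4. ∠AMF = 34°  [same arc FA]
5. ∠FAM = 69°  [△MFA]
6. ∠AJF = 76°  [△FJA]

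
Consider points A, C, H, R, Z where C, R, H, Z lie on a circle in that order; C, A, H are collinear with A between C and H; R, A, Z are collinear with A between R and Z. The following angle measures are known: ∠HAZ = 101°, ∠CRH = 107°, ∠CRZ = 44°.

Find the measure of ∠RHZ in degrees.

1. ∠CAR = 101°  [vertical angles at A]
2. ∠CHZ = 44°  [same arc CZ]
3. ∠HCR = 35°  [△CAR]
4. ∠HAR = 79°  [linear pair at A on CH]
5. ∠HZR = 35°  [△HAZ]
6. ∠CHR = 38°  [△CRH]
7. ∠HRZ = 63°  [△RAH]
8. ∠RHZ = 82°  [△RHZ]

∠RHZ = 82°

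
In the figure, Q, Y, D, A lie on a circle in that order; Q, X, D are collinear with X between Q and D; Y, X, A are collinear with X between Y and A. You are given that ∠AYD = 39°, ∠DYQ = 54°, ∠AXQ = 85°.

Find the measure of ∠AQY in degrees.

1. ∠AQD = 39°  [same arc DA]
2. ∠DAQ = 126°  [cyclic QYDA, opposite ∠Y+∠A]
3. ∠QAY = 56°  [△QXA]
4. ∠ADQ = 15°  [△QDA]
5. ∠AYQ = 15°  [same arc QA]
6. ∠AQY = 109°  [△QYA]

∠AQY = 109°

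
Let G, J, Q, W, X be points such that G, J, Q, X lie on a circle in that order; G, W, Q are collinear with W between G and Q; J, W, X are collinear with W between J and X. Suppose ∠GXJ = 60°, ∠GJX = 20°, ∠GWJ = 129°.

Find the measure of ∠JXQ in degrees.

∠JXQ = 31°

1. ∠GQX = 20°  [same arc GX]
2. ∠QWX = 129°  [vertical angles at W]
3. ∠JXQ = 31°  [△QWX]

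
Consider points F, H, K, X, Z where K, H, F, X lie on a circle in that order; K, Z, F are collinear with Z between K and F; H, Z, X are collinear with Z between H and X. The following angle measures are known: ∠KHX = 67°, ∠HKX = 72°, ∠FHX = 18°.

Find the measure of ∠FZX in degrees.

1. ∠KFX = 67°  [same arc KX]
2. ∠HFX = 108°  [cyclic KHFX, opposite ∠K+∠F]
3. ∠FXH = 54°  [△HFX]
4. ∠FZX = 59°  [△FZX]

∠FZX = 59°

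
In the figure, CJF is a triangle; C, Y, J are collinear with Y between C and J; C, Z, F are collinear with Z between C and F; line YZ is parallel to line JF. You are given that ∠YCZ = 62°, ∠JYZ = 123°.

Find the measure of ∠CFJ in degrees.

∠CFJ = 61°

1. ∠CYZ = 57°  [linear pair at Y on CJ]
2. ∠CZY = 61°  [△CYZ]
3. ∠CFJ = 61°  [YZ∥JF, corresponding at Z]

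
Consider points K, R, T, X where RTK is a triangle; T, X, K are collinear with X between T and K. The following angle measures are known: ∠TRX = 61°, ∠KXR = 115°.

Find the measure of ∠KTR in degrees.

1. ∠RXT = 65°  [linear pair at X on TK]
2. ∠RTX = 54°  [△RTX]
3. ∠KTR = 54°  [X on ray TK]

∠KTR = 54°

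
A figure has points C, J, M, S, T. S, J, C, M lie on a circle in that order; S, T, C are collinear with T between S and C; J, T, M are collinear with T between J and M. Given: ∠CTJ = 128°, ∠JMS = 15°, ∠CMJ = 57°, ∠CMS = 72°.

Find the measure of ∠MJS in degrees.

∠MJS = 71°

1. ∠JTS = 52°  [linear pair at T on SC]
2. ∠CSJ = 57°  [same arc JC]
3. ∠MJS = 71°  [△STJ]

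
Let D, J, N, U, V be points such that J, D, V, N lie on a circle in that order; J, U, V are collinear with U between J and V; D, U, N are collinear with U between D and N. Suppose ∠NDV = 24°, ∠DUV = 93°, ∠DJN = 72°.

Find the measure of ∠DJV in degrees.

1. ∠DVN = 108°  [cyclic JDVN, opposite ∠J+∠V]
2. ∠DNV = 48°  [△DVN]
3. ∠DJV = 48°  [same arc DV]

∠DJV = 48°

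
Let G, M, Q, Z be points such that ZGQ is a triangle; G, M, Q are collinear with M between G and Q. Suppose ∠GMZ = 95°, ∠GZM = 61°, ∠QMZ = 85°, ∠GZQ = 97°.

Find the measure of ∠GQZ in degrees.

∠GQZ = 59°

1. ∠MGZ = 24°  [△ZGM]
2. ∠QGZ = 24°  [M on ray GQ]
3. ∠GQZ = 59°  [△ZGQ]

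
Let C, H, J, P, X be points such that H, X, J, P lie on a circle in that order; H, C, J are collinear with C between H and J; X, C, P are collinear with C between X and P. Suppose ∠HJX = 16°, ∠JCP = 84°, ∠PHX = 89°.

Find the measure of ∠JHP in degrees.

∠JHP = 68°

1. ∠HPX = 16°  [same arc HX]
2. ∠HCP = 96°  [linear pair at C on HJ]
3. ∠JHP = 68°  [△HCP]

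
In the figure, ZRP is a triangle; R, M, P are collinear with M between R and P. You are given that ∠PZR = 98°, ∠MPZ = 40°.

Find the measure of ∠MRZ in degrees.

1. ∠RPZ = 40°  [M on ray PR]
2. ∠PRZ = 42°  [△ZRP]
3. ∠MRZ = 42°  [M on ray RP]

∠MRZ = 42°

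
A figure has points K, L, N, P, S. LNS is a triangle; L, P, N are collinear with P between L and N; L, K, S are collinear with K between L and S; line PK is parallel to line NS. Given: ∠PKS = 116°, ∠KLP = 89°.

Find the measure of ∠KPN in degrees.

∠KPN = 153°

1. ∠LKP = 64°  [linear pair at K on LS]
2. ∠KPL = 27°  [△LPK]
3. ∠KPN = 153°  [linear pair at P on LN]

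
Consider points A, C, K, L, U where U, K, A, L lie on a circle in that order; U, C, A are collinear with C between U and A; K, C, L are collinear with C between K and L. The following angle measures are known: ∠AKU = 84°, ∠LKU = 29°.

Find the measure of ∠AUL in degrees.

∠AUL = 55°

1. ∠ALU = 96°  [cyclic UKAL, opposite ∠K+∠L]
2. ∠LAU = 29°  [same arc UL]
3. ∠AUL = 55°  [△UAL]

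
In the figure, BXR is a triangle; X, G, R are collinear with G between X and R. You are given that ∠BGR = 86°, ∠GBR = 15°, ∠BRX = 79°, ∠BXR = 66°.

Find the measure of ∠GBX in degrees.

1. ∠BGX = 94°  [linear pair at G on XR]
2. ∠BXG = 66°  [G on ray XR]
3. ∠GBX = 20°  [△BXG]

∠GBX = 20°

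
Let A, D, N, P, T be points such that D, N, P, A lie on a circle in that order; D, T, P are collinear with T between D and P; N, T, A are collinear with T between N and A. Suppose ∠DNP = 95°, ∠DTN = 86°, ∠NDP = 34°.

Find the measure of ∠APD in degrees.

∠APD = 60°

1. ∠ATP = 86°  [vertical angles at T]
2. ∠NAP = 34°  [same arc NP]
3. ∠APD = 60°  [△PTA]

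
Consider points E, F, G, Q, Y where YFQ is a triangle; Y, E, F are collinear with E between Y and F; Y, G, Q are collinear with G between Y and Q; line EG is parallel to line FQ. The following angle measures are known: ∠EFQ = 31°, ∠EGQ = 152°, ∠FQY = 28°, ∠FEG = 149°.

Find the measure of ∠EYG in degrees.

∠EYG = 121°

1. ∠EGY = 28°  [linear pair at G on YQ]
2. ∠GEY = 31°  [linear pair at E on YF]
3. ∠EYG = 121°  [△YEG]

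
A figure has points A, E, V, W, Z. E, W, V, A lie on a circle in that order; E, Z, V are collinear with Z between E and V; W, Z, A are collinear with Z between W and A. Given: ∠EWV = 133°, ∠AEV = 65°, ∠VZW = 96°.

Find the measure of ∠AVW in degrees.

1. ∠EAV = 47°  [cyclic EWVA, opposite ∠W+∠A]
2. ∠AVE = 68°  [△EVA]
3. ∠AZE = 96°  [vertical angles at Z]
4. ∠AWE = 68°  [same arc EA]
5. ∠EAW = 19°  [△EZA]
6. ∠AEW = 93°  [△EWA]
7. ∠AVW = 87°  [cyclic EWVA, opposite ∠E+∠V]

∠AVW = 87°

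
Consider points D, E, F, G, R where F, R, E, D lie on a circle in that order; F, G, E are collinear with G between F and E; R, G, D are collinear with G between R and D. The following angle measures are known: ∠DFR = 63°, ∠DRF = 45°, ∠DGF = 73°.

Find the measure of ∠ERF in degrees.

∠ERF = 80°

1. ∠FDR = 72°  [△FRD]
2. ∠DEF = 45°  [same arc FD]
3. ∠DFE = 35°  [△FGD]
4. ∠EDF = 100°  [△FED]
5. ∠ERF = 80°  [cyclic FRED, opposite ∠R+∠D]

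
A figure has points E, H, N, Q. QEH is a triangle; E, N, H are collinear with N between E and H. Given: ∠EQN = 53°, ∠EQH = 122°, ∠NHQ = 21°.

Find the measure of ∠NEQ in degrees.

1. ∠EHQ = 21°  [N on ray HE]
2. ∠HEQ = 37°  [△QEH]
3. ∠NEQ = 37°  [N on ray EH]

∠NEQ = 37°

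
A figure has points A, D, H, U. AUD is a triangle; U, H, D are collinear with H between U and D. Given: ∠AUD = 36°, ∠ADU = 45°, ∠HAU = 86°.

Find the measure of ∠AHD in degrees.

1. ∠AUH = 36°  [H on ray UD]
2. ∠AHU = 58°  [△AUH]
3. ∠AHD = 122°  [linear pair at H on UD]

∠AHD = 122°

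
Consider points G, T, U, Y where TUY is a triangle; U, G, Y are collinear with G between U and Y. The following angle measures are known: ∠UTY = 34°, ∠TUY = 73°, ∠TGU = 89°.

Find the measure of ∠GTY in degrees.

1. ∠TYU = 73°  [△TUY]
2. ∠TGY = 91°  [linear pair at G on UY]
3. ∠GYT = 73°  [G on ray YU]
4. ∠GTY = 16°  [△TGY]

∠GTY = 16°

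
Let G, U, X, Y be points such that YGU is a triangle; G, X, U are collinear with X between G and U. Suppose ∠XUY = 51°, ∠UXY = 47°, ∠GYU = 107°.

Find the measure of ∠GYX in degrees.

1. ∠GUY = 51°  [X on ray UG]
2. ∠GXY = 133°  [linear pair at X on GU]
3. ∠UGY = 22°  [△YGU]
4. ∠XGY = 22°  [X on ray GU]
5. ∠GYX = 25°  [△YGX]

∠GYX = 25°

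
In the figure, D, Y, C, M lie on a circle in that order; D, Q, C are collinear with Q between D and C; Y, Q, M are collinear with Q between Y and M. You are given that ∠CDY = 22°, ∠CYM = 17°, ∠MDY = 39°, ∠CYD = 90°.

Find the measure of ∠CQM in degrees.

∠CQM = 85°

1. ∠CMY = 22°  [same arc YC]
2. ∠CDM = 17°  [same arc CM]
3. ∠CMD = 90°  [cyclic DYCM, opposite ∠Y+∠M]
4. ∠DCM = 73°  [△DCM]
5. ∠CQM = 85°  [△CQM]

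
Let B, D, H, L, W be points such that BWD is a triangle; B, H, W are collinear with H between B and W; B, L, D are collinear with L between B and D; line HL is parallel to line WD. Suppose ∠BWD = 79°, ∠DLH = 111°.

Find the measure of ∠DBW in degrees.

1. ∠BHL = 79°  [HL∥WD, corresponding at H]
2. ∠BLH = 69°  [linear pair at L on BD]
3. ∠HBL = 32°  [△BHL]
4. ∠DBW = 32°  [H on BW, L on BD]

∠DBW = 32°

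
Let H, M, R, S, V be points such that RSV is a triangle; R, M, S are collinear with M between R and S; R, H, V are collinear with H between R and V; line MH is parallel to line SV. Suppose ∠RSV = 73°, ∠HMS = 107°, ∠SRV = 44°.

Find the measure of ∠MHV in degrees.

∠MHV = 117°

1. ∠RVS = 63°  [△RSV]
2. ∠MHR = 63°  [MH∥SV, corresponding at H]
3. ∠MHV = 117°  [linear pair at H on RV]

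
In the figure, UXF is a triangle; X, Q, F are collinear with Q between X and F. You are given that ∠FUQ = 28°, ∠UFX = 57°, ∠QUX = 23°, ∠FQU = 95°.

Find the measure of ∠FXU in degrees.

1. ∠UQX = 85°  [linear pair at Q on XF]
2. ∠QXU = 72°  [△UXQ]
3. ∠FXU = 72°  [Q on ray XF]

∠FXU = 72°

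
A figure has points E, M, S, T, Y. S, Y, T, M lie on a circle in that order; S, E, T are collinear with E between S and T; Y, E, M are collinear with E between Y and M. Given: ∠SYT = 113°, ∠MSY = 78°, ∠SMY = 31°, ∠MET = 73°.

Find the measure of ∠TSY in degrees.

∠TSY = 36°

1. ∠MYS = 71°  [△SYM]
2. ∠SEY = 73°  [vertical angles at E]
3. ∠TSY = 36°  [△SEY]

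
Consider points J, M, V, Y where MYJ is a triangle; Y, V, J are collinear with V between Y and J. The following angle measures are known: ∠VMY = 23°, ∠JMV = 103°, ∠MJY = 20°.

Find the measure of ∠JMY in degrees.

∠JMY = 126°

1. ∠MJV = 20°  [V on ray JY]
2. ∠JVM = 57°  [△MVJ]
3. ∠MVY = 123°  [linear pair at V on YJ]
4. ∠MYV = 34°  [△MYV]
5. ∠JYM = 34°  [V on ray YJ]
6. ∠JMY = 126°  [△MYJ]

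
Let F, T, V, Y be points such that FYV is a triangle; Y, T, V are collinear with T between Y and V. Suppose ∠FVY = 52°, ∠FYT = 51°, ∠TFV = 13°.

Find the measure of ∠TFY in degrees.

∠TFY = 64°

1. ∠FVT = 52°  [T on ray VY]
2. ∠FTV = 115°  [△FTV]
3. ∠FTY = 65°  [linear pair at T on YV]
4. ∠TFY = 64°  [△FYT]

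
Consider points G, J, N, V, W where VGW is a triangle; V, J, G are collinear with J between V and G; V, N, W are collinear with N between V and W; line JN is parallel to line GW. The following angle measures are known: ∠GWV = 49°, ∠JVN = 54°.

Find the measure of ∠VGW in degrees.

∠VGW = 77°

1. ∠JNV = 49°  [JN∥GW, corresponding at N]
2. ∠NJV = 77°  [△VJN]
3. ∠VGW = 77°  [JN∥GW, corresponding at J]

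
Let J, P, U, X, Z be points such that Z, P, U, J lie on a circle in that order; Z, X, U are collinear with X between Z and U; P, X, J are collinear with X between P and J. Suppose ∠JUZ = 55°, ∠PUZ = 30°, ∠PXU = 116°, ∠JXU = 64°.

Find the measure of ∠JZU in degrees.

1. ∠PJZ = 30°  [same arc ZP]
2. ∠JXZ = 116°  [vertical angles at X]
3. ∠JZU = 34°  [△ZXJ]

∠JZU = 34°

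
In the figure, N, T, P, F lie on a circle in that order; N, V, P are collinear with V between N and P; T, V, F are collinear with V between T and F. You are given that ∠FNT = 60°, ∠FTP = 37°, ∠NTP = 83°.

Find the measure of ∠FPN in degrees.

∠FPN = 46°

1. ∠FNP = 37°  [same arc PF]
2. ∠NFP = 97°  [cyclic NTPF, opposite ∠T+∠F]
3. ∠FPN = 46°  [△NPF]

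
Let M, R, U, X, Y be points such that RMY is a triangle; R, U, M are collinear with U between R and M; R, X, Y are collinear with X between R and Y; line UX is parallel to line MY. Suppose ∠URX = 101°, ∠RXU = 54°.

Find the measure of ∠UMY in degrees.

1. ∠RUX = 25°  [△RUX]
2. ∠MUX = 155°  [linear pair at U on RM]
3. ∠UMY = 25°  [UX∥MY, co-interior at M–U]

∠UMY = 25°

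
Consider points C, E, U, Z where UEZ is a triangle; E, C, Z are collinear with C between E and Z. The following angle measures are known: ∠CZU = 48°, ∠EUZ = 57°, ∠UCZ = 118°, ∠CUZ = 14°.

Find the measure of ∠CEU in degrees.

1. ∠EZU = 48°  [C on ray ZE]
2. ∠UEZ = 75°  [△UEZ]
3. ∠CEU = 75°  [C on ray EZ]

∠CEU = 75°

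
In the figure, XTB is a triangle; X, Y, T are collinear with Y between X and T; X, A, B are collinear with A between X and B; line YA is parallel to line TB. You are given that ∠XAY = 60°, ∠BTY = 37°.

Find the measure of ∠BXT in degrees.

∠BXT = 83°

1. ∠TBX = 60°  [YA∥TB, corresponding at A]
2. ∠BTX = 37°  [Y on ray TX]
3. ∠BXT = 83°  [△XTB]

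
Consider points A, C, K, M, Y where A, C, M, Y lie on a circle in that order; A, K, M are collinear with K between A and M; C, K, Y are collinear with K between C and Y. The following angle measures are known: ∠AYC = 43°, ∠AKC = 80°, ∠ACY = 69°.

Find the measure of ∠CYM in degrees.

1. ∠MKY = 80°  [vertical angles at K]
2. ∠AMY = 69°  [same arc AY]
3. ∠CYM = 31°  [△MKY]

∠CYM = 31°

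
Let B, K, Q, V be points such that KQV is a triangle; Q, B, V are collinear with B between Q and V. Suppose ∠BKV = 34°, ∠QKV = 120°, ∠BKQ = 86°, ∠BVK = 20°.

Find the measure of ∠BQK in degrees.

∠BQK = 40°

1. ∠KBV = 126°  [△KBV]
2. ∠KBQ = 54°  [linear pair at B on QV]
3. ∠BQK = 40°  [△KQB]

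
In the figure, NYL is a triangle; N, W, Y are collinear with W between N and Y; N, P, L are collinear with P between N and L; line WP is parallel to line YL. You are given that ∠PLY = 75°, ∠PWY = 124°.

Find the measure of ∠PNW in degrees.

1. ∠NLY = 75°  [P on ray LN]
2. ∠NWP = 56°  [linear pair at W on NY]
3. ∠NPW = 75°  [WP∥YL, corresponding at P]
4. ∠PNW = 49°  [△NWP]

∠PNW = 49°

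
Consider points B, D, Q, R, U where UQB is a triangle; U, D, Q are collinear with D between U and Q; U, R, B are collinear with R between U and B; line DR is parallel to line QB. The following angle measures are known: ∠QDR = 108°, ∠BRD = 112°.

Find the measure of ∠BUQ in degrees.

1. ∠RDU = 72°  [linear pair at D on UQ]
2. ∠DRU = 68°  [linear pair at R on UB]
3. ∠DUR = 40°  [△UDR]
4. ∠BUQ = 40°  [D on UQ, R on UB]

∠BUQ = 40°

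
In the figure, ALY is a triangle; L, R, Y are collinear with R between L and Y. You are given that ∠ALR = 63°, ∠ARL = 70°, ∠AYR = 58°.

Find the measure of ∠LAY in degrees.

∠LAY = 59°

1. ∠ALY = 63°  [R on ray LY]
2. ∠AYL = 58°  [R on ray YL]
3. ∠LAY = 59°  [△ALY]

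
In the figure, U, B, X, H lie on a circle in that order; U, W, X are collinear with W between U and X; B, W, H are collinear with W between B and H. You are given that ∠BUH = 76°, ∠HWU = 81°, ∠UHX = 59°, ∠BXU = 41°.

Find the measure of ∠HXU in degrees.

∠HXU = 63°

1. ∠BXH = 104°  [cyclic UBXH, opposite ∠U+∠X]
2. ∠BWX = 81°  [vertical angles at W]
3. ∠HWX = 99°  [linear pair at W on UX]
4. ∠HBX = 58°  [△BWX]
5. ∠BHX = 18°  [△BXH]
6. ∠HXU = 63°  [△XWH]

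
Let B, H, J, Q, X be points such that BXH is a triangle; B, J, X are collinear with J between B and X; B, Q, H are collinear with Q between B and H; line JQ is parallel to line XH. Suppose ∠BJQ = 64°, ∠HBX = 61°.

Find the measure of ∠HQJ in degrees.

1. ∠BXH = 64°  [JQ∥XH, corresponding at J]
2. ∠BHX = 55°  [△BXH]
3. ∠BQJ = 55°  [JQ∥XH, corresponding at Q]
4. ∠HQJ = 125°  [linear pair at Q on BH]

∠HQJ = 125°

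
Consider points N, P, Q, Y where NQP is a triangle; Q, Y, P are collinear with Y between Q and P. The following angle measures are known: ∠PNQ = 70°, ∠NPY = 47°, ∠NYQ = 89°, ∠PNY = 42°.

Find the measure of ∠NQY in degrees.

∠NQY = 63°

1. ∠NPQ = 47°  [Y on ray PQ]
2. ∠NQP = 63°  [△NQP]
3. ∠NQY = 63°  [Y on ray QP]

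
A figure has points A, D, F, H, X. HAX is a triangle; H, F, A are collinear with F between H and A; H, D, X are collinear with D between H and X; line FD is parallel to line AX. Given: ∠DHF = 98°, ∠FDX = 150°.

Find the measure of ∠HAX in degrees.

1. ∠FDH = 30°  [linear pair at D on HX]
2. ∠DFH = 52°  [△HFD]
3. ∠HAX = 52°  [FD∥AX, corresponding at F]

∠HAX = 52°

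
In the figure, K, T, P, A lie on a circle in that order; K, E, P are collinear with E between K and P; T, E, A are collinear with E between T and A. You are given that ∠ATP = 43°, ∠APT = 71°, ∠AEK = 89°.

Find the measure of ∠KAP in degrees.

∠KAP = 114°

1. ∠AKP = 43°  [same arc PA]
2. ∠PAT = 66°  [△TPA]
3. ∠AEP = 91°  [linear pair at E on KP]
4. ∠APK = 23°  [△PEA]
5. ∠KAP = 114°  [△KPA]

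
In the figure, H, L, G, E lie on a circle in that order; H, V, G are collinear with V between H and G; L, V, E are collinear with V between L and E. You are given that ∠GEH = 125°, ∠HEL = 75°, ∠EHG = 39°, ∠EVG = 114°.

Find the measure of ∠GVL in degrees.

1. ∠HGL = 75°  [same arc HL]
2. ∠ELG = 39°  [same arc GE]
3. ∠GVL = 66°  [△LVG]

∠GVL = 66°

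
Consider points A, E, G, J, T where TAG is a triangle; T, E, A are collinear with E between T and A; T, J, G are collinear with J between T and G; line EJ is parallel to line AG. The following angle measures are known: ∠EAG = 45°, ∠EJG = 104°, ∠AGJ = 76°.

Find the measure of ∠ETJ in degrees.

1. ∠GAT = 45°  [E on ray AT]
2. ∠EJT = 76°  [linear pair at J on TG]
3. ∠JET = 45°  [EJ∥AG, corresponding at E]
4. ∠ETJ = 59°  [△TEJ]

∠ETJ = 59°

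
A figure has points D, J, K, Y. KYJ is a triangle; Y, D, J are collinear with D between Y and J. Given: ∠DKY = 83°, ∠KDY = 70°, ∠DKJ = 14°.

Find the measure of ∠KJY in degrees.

1. ∠JDK = 110°  [linear pair at D on YJ]
2. ∠DJK = 56°  [△KDJ]
3. ∠KJY = 56°  [D on ray JY]

∠KJY = 56°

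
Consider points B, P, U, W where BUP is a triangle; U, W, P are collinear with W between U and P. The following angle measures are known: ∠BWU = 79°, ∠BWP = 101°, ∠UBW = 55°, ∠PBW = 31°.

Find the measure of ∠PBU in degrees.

∠PBU = 86°

1. ∠BUW = 46°  [△BUW]
2. ∠BPW = 48°  [△BWP]
3. ∠BUP = 46°  [W on ray UP]
4. ∠BPU = 48°  [W on ray PU]
5. ∠PBU = 86°  [△BUP]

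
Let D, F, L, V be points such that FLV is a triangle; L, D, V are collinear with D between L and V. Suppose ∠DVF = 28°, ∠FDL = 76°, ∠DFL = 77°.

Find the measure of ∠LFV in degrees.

1. ∠FVL = 28°  [D on ray VL]
2. ∠DLF = 27°  [△FLD]
3. ∠FLV = 27°  [D on ray LV]
4. ∠LFV = 125°  [△FLV]

∠LFV = 125°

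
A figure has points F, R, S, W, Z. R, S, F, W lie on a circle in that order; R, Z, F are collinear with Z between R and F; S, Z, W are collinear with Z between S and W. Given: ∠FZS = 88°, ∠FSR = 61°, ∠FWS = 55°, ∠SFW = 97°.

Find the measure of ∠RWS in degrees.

1. ∠RZS = 92°  [linear pair at Z on RF]
2. ∠FRS = 55°  [same arc SF]
3. ∠SRW = 83°  [cyclic RSFW, opposite ∠R+∠F]
4. ∠RSW = 33°  [△RZS]
5. ∠RWS = 64°  [△RSW]

∠RWS = 64°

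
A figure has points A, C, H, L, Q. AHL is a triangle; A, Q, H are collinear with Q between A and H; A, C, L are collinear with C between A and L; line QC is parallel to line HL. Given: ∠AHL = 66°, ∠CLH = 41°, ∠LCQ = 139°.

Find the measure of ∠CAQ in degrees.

1. ∠AQC = 66°  [QC∥HL, corresponding at Q]
2. ∠ACQ = 41°  [linear pair at C on AL]
3. ∠CAQ = 73°  [△AQC]

∠CAQ = 73°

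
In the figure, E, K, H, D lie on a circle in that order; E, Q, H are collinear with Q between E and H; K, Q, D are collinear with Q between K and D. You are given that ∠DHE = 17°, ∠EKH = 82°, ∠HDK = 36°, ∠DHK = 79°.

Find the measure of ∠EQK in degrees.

∠EQK = 127°

1. ∠DKE = 17°  [same arc ED]
2. ∠HEK = 36°  [same arc KH]
3. ∠EQK = 127°  [△EQK]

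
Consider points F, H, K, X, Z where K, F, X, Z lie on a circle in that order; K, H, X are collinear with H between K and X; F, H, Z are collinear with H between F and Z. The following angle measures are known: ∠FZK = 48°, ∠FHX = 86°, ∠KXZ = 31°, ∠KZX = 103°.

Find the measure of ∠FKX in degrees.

∠FKX = 55°

1. ∠FXK = 48°  [same arc KF]
2. ∠KFX = 77°  [cyclic KFXZ, opposite ∠F+∠Z]
3. ∠FKX = 55°  [△KFX]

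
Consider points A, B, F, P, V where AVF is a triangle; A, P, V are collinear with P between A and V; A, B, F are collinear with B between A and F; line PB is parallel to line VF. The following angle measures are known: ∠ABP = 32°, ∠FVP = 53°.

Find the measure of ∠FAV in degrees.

1. ∠AFV = 32°  [PB∥VF, corresponding at B]
2. ∠AVF = 53°  [P on ray VA]
3. ∠FAV = 95°  [△AVF]

∠FAV = 95°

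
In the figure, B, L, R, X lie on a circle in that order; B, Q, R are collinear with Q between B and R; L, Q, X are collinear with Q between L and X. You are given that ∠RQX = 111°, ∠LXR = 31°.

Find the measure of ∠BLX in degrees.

∠BLX = 38°

1. ∠BQL = 111°  [vertical angles at Q]
2. ∠LBR = 31°  [same arc LR]
3. ∠BLX = 38°  [△BQL]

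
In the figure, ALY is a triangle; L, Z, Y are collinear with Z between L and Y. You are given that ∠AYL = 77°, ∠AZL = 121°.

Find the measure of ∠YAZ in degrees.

∠YAZ = 44°

1. ∠AYZ = 77°  [Z on ray YL]
2. ∠AZY = 59°  [linear pair at Z on LY]
3. ∠YAZ = 44°  [△AZY]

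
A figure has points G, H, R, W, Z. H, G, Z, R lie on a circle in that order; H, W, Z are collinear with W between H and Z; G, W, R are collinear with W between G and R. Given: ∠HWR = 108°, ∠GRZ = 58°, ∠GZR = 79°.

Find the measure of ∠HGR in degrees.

1. ∠GWZ = 108°  [vertical angles at W]
2. ∠GHZ = 58°  [same arc GZ]
3. ∠GWH = 72°  [linear pair at W on HZ]
4. ∠HGR = 50°  [△HWG]

∠HGR = 50°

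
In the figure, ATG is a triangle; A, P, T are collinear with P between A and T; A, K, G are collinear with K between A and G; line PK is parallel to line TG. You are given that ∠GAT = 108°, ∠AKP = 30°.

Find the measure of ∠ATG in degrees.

∠ATG = 42°

1. ∠KAP = 108°  [P on AT, K on AG]
2. ∠APK = 42°  [△APK]
3. ∠ATG = 42°  [PK∥TG, corresponding at P]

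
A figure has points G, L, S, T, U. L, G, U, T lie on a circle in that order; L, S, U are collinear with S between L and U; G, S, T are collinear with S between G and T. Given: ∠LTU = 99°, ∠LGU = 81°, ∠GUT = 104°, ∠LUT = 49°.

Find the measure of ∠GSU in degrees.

1. ∠TLU = 32°  [△LUT]
2. ∠GLT = 76°  [cyclic LGUT, opposite ∠L+∠U]
3. ∠LGT = 49°  [same arc LT]
4. ∠TGU = 32°  [same arc UT]
5. ∠GTL = 55°  [△LGT]
6. ∠GUL = 55°  [same arc LG]
7. ∠GSU = 93°  [△GSU]

∠GSU = 93°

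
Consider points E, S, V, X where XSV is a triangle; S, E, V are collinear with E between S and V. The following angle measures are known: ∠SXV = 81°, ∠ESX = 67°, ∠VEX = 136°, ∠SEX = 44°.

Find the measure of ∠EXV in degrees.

1. ∠VSX = 67°  [E on ray SV]
2. ∠SVX = 32°  [△XSV]
3. ∠EVX = 32°  [E on ray VS]
4. ∠EXV = 12°  [△XEV]

∠EXV = 12°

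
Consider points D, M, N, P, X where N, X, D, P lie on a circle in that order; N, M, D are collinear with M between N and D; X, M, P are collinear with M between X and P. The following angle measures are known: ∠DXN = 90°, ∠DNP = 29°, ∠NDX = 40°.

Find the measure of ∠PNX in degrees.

1. ∠DPN = 90°  [cyclic NXDP, opposite ∠X+∠P]
2. ∠NDP = 61°  [△NDP]
3. ∠NPX = 40°  [same arc NX]
4. ∠NXP = 61°  [same arc NP]
5. ∠PNX = 79°  [△NXP]

∠PNX = 79°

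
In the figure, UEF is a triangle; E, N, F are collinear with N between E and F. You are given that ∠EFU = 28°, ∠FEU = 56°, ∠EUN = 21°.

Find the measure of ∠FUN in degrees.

∠FUN = 75°

1. ∠NFU = 28°  [N on ray FE]
2. ∠NEU = 56°  [N on ray EF]
3. ∠ENU = 103°  [△UEN]
4. ∠FNU = 77°  [linear pair at N on EF]
5. ∠FUN = 75°  [△UNF]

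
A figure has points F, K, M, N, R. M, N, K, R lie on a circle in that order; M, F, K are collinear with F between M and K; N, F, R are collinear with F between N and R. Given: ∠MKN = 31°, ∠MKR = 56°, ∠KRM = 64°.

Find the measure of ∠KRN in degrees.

∠KRN = 33°

1. ∠MRN = 31°  [same arc MN]
2. ∠MNR = 56°  [same arc MR]
3. ∠KMR = 60°  [△MKR]
4. ∠NMR = 93°  [△MNR]
5. ∠KNR = 60°  [same arc KR]
6. ∠NKR = 87°  [cyclic MNKR, opposite ∠M+∠K]
7. ∠KRN = 33°  [△NKR]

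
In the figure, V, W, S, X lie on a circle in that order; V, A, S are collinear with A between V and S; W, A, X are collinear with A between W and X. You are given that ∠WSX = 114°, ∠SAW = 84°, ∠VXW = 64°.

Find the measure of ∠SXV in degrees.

∠SXV = 98°

1. ∠WVX = 66°  [cyclic VWSX, opposite ∠V+∠S]
2. ∠VAX = 84°  [vertical angles at A]
3. ∠VWX = 50°  [△VWX]
4. ∠SVX = 32°  [△VAX]
5. ∠VSX = 50°  [same arc VX]
6. ∠SXV = 98°  [△VSX]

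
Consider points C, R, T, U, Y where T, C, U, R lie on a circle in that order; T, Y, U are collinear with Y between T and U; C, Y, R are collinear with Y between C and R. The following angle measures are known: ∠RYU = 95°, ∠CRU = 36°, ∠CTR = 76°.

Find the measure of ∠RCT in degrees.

1. ∠CYT = 95°  [vertical angles at Y]
2. ∠CTU = 36°  [same arc CU]
3. ∠RCT = 49°  [△TYC]

∠RCT = 49°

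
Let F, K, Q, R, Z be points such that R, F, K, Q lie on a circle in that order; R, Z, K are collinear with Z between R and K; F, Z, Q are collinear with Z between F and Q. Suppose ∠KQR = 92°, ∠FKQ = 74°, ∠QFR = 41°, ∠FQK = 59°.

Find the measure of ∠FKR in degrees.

∠FKR = 33°

1. ∠KFR = 88°  [cyclic RFKQ, opposite ∠F+∠Q]
2. ∠FRK = 59°  [same arc FK]
3. ∠FKR = 33°  [△RFK]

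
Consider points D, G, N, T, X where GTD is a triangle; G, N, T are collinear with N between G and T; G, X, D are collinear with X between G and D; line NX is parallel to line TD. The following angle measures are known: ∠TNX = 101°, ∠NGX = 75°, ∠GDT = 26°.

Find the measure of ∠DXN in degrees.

1. ∠GNX = 79°  [linear pair at N on GT]
2. ∠GXN = 26°  [△GNX]
3. ∠DXN = 154°  [linear pair at X on GD]

∠DXN = 154°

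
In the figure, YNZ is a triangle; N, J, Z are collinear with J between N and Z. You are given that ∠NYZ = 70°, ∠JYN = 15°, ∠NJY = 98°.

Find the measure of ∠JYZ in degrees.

1. ∠JNY = 67°  [△YNJ]
2. ∠YJZ = 82°  [linear pair at J on NZ]
3. ∠YNZ = 67°  [J on ray NZ]
4. ∠NZY = 43°  [△YNZ]
5. ∠JZY = 43°  [J on ray ZN]
6. ∠JYZ = 55°  [△YJZ]

∠JYZ = 55°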